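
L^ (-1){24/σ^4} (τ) 4*τ^3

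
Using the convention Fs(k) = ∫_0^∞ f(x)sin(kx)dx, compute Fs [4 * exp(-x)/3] 4 * k/(3 * (k^2 + 1))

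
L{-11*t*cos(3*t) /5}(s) 11*(9 - s^2) /(5*(s^2 + 9) ^2) 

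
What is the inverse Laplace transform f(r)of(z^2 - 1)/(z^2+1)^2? r * cos(r)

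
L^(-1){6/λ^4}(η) η^3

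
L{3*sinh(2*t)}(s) 6/(s^2 - 4)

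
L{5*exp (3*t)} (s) 5/ (s - 3)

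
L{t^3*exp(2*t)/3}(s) 2/(s - 2)^4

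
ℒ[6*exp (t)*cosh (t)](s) 6*(s - 1)/ (s*(s - 2))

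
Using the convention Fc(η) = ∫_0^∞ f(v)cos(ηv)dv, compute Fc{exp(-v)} 1/(η^2 + 1)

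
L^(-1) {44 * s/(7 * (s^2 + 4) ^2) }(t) 11 * t * sin(2 * t) /7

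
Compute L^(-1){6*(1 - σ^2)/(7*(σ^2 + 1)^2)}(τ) -6*τ*cos(τ)/7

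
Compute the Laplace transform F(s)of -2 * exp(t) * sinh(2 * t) -4/((s - 1)^2 - 4)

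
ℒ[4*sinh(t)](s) 4/(s^2 - 1)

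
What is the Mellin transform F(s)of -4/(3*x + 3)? -4*pi*csc(pi*s)/3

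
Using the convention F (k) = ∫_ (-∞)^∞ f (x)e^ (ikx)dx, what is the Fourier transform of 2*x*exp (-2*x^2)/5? sqrt (2)*I*sqrt (pi)*k*exp (-k^2/8)/20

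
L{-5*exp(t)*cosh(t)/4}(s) 5*(1 - s)/(4*s*(s - 2))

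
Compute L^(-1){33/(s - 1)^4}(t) 11*t^3*exp(t)/2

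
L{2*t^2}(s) 4/s^3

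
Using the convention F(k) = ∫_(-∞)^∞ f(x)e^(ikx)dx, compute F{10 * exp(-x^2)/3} 10 * sqrt(pi) * exp(-k^2/4)/3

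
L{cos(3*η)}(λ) λ/(λ^2 + 9)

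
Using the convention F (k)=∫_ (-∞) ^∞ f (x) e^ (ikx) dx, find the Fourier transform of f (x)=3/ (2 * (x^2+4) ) 3 * pi * exp (-2 * Abs (k) ) /4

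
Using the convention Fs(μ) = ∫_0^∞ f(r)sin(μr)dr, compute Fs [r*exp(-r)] 2*μ/(μ^2 + 1)^2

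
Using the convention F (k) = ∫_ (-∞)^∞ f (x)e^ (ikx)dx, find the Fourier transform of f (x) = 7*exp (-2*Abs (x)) 28/ (k^2 + 4)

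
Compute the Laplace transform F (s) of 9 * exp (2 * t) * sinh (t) 9/ ( (s - 2) ^2 - 1) 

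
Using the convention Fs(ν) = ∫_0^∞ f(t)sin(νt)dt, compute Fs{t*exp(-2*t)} 4*ν/(ν^2 + 4)^2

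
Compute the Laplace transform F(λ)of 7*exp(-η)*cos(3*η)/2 7*(λ+1)/(2*((λ+1)^2+9))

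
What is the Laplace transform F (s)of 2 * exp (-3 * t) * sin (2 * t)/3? 4/ (3 * ( (s + 3)^2 + 4))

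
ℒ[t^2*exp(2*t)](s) 2/(s - 2)^3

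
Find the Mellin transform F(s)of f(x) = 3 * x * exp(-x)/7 3 * gamma(s + 1)/7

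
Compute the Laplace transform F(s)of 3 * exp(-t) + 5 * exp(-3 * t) 3/(s + 1) + 5/(s + 3)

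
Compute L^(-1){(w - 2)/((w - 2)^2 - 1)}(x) exp(2 * x) * cosh(x)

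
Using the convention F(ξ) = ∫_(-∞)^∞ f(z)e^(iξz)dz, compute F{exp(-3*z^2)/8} sqrt(3)*sqrt(pi)*exp(-ξ^2/12)/24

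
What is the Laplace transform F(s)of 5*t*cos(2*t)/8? 5*(s^2 - 4)/(8*(s^2 + 4)^2)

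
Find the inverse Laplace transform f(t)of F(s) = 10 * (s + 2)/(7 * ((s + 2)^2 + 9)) 10 * exp(-2 * t) * cos(3 * t)/7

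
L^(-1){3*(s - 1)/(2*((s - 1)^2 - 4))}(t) 3*exp(t)*cosh(2*t)/2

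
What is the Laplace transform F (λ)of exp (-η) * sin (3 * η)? 3/ ( (λ + 1)^2 + 9)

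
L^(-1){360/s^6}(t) 3*t^5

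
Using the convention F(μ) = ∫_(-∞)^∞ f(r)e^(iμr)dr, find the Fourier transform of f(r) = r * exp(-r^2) I * sqrt(pi) * μ * exp(-μ^2/4)/2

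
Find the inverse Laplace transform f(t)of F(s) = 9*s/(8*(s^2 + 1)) 9*cos(t)/8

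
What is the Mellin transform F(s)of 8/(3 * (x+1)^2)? -8 * pi * (s - 1)/(3 * sin(pi * s))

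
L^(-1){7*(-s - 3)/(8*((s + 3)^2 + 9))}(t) -7*exp(-3*t)*cos(3*t)/8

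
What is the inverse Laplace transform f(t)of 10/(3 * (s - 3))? 10 * exp(3 * t)/3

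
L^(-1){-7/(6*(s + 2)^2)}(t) -7*t*exp(-2*t)/6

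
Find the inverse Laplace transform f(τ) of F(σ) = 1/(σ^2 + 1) sin(τ) 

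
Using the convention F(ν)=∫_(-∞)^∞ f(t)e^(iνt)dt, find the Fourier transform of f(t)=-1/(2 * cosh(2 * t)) -pi/(4 * cosh(pi * ν/4))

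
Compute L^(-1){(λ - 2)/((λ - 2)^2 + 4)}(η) exp(2 * η) * cos(2 * η)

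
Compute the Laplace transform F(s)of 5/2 5/(2 * s)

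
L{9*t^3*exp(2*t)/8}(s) 27/(4*(s - 2)^4)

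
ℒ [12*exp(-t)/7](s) 12/(7*(s + 1))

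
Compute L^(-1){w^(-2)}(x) x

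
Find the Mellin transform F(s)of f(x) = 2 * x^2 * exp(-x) 2 * gamma(s + 2)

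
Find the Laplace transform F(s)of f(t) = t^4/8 3/s^5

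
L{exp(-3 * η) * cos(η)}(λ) (λ + 3)/((λ + 3)^2 + 1)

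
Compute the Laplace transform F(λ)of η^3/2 3/λ^4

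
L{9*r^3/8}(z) 27/(4*z^4)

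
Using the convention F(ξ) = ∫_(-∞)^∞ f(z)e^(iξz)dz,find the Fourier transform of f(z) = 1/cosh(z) pi/cosh(pi * ξ/2)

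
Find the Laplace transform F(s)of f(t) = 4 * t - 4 4/s^2 - 4/s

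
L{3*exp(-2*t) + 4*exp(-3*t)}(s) 4/(s + 3) + 3/(s + 2)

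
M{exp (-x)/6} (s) gamma (s)/6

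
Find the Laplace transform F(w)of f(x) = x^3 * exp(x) 6/(w - 1)^4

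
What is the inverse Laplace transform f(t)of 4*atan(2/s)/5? 4*sin(2*t)/(5*t)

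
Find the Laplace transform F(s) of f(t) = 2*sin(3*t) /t 2*atan(3/s) 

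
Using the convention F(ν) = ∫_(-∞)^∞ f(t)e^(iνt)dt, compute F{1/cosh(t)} pi/cosh(pi*ν/2)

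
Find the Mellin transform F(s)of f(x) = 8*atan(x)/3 -4*pi*sec(pi*s/2)/(3*s)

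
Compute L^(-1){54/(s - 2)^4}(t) 9 * t^3 * exp(2 * t)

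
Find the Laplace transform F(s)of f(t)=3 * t 3/s^2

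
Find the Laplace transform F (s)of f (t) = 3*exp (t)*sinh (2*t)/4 3/ (2*( (s - 1)^2 - 4))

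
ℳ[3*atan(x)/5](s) -3*pi*sec(pi*s/2)/(10*s)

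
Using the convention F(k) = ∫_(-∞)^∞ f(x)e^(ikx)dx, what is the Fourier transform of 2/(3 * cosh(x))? 2 * pi/(3 * cosh(pi * k/2))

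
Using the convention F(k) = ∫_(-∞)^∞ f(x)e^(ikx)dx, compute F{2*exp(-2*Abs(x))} 8/(k^2+4)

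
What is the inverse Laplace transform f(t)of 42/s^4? 7 * t^3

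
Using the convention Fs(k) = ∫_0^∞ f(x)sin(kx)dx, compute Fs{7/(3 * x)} 7 * pi/6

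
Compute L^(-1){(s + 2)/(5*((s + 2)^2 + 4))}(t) exp(-2*t)*cos(2*t)/5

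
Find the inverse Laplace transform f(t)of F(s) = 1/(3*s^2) t/3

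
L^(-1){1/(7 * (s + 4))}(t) exp(-4 * t)/7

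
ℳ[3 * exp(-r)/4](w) 3 * gamma(w)/4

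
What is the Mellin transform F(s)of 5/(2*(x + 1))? 5*pi*csc(pi*s)/2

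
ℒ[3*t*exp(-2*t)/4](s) 3/(4*(s + 2)^2)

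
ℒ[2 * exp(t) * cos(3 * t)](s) 2 * (s - 1)/((s - 1)^2 + 9)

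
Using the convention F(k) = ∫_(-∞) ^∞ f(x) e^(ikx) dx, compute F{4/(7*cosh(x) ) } 4*pi/(7*cosh(pi*k/2) ) 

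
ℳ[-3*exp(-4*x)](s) -3*gamma(s)/4^s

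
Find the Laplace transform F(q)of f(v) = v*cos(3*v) (q^2 - 9)/(q^2 + 9)^2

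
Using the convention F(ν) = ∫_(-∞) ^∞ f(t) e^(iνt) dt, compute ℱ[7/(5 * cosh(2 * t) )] 7 * pi/(10 * cosh(pi * ν/4) ) 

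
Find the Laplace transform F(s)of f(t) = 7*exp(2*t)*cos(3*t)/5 7*(s - 2)/(5*((s - 2)^2 + 9))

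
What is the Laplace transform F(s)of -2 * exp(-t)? -2/(s + 1)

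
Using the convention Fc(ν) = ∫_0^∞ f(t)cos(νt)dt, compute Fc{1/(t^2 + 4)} pi*exp(-2*ν)/4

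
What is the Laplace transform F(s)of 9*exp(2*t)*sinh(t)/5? 9/(5*((s - 2)^2 - 1))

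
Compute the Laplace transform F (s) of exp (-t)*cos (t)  (s + 1) / ( (s + 1) ^2 + 1) 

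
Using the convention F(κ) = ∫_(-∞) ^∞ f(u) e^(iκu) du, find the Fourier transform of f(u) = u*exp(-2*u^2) sqrt(2)*I*sqrt(pi)*κ*exp(-κ^2/8) /8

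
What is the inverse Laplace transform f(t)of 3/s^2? 3*t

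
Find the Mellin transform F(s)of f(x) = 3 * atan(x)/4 -3 * pi * sec(pi * s/2)/(8 * s)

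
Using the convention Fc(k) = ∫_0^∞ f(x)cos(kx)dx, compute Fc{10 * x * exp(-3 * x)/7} 10 * (9 - k^2)/(7 * (k^2 + 9)^2)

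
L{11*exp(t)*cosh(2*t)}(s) 11*(s - 1)/((s - 1)^2-4)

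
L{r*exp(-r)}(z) (z + 1)^(-2)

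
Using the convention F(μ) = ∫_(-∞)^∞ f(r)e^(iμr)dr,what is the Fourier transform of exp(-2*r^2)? sqrt(2)*sqrt(pi)*exp(-μ^2/8)/2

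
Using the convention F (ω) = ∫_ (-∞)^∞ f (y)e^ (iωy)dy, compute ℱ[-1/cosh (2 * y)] -pi/ (2 * cosh (pi * ω/4))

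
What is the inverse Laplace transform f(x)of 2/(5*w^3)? x^2/5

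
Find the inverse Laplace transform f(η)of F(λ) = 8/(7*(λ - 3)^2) 8*η*exp(3*η)/7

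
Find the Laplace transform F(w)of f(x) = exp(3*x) 1/(w - 3)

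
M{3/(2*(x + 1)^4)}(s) gamma(s)*gamma(4 - s)/4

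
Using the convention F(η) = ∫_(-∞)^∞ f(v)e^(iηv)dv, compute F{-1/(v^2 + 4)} -pi*exp(-2*Abs(η))/2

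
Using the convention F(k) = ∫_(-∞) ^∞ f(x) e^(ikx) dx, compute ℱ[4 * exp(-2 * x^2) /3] 2 * sqrt(2) * sqrt(pi) * exp(-k^2/8) /3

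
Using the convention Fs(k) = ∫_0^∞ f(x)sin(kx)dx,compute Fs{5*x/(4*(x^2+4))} 5*pi*exp(-2*k)/8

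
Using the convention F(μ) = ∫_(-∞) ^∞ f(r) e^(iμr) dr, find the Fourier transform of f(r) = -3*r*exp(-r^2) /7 -3*I*sqrt(pi)*μ*exp(-μ^2/4) /14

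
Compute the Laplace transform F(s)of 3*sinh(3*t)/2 9/(2*(s^2 - 9))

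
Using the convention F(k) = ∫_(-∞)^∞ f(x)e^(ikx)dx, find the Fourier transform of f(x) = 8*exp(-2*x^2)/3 4*sqrt(2)*sqrt(pi)*exp(-k^2/8)/3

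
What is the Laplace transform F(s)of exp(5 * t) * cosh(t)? (s - 5)/((s - 5)^2 - 1)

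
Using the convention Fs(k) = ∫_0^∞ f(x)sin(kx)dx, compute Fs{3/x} 3 * pi/2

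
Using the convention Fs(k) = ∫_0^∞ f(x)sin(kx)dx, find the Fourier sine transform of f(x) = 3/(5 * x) 3 * pi/10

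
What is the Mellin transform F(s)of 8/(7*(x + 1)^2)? -8*pi*(s - 1)/(7*sin(pi*s))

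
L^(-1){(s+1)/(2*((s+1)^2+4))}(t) exp(-t)*cos(2*t)/2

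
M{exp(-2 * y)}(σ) gamma(σ)/2^σ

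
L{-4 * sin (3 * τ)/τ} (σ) -4 * atan (3/σ)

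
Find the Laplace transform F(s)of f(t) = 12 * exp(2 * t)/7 12/(7 * (s - 2))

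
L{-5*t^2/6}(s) -5/(3*s^3)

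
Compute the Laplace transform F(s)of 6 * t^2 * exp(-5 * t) 12/(s + 5)^3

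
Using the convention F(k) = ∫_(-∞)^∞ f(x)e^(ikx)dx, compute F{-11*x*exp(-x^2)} -11*I*sqrt(pi)*k*exp(-k^2/4)/2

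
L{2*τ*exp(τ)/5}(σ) 2/(5*(σ - 1)^2)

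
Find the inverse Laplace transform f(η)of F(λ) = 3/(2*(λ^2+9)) sin(3*η)/2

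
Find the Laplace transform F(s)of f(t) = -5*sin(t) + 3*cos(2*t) 3*s/(s^2 + 4)-5/(s^2 + 1)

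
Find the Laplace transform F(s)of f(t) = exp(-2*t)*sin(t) 1/((s + 2)^2 + 1)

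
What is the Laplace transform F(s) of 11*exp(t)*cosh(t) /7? 11*(s - 1) /(7*s*(s - 2) ) 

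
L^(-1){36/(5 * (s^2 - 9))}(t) 12 * sinh(3 * t)/5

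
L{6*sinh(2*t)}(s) 12/(s^2-4)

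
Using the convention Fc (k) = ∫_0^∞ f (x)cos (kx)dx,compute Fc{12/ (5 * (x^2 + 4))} 3 * pi * exp (-2 * k)/5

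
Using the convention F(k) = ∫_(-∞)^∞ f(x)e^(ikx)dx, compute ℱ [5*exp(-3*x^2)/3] 5*sqrt(3)*sqrt(pi)*exp(-k^2/12)/9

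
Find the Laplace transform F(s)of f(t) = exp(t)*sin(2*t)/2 1/((s - 1)^2 + 4)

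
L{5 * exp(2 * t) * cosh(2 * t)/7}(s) 5 * (s - 2)/(7 * s * (s - 4))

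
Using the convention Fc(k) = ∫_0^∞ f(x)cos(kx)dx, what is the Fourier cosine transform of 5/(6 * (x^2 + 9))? 5 * pi * exp(-3 * k)/36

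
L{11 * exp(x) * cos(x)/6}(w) 11 * (w - 1)/(6 * ((w - 1)^2 + 1))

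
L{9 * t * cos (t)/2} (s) 9 * (s^2-1)/ (2 * (s^2 + 1)^2)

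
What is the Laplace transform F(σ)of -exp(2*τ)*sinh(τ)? -1/((σ - 2)^2 - 1)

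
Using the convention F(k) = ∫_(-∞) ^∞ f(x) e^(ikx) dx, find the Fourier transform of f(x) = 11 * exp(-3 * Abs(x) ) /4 33/(2 * (k^2 + 9) ) 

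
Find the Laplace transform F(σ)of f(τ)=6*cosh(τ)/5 6*σ/(5*(σ^2-1))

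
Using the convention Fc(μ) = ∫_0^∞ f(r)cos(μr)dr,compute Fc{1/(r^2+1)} pi*exp(-μ)/2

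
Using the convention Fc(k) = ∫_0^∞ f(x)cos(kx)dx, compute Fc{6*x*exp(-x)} 6*(1 - k^2)/(k^2 + 1)^2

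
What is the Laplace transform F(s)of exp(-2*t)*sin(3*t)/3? 1/((s + 2)^2 + 9)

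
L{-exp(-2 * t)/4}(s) -1/(4 * s + 8)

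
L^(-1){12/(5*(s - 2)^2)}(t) 12*t*exp(2*t)/5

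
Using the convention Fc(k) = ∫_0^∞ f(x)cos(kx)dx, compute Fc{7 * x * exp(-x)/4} 7 * (1 - k^2)/(4 * (k^2 + 1)^2)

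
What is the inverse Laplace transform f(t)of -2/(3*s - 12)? -2*exp(4*t)/3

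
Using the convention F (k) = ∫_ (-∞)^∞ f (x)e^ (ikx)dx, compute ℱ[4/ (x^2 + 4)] 2 * pi * exp (-2 * Abs (k))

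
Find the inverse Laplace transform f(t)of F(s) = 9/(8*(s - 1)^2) 9*t*exp(t)/8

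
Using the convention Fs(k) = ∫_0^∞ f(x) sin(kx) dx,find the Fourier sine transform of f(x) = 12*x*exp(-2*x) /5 48*k/(5*(k^2 + 4) ^2) 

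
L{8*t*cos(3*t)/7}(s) 8*(s^2-9)/(7*(s^2 + 9)^2)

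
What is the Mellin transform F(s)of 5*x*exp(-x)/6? 5*gamma(s+1)/6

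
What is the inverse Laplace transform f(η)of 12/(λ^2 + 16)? 3*sin(4*η)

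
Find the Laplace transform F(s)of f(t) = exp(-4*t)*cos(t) (s + 4)/((s + 4)^2 + 1)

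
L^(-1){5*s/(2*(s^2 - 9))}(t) 5*cosh(3*t)/2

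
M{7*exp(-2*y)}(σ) 7*gamma(σ)/2^σ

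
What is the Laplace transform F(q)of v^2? 2/q^3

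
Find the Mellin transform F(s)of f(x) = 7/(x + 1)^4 7 * gamma(s) * gamma(4 - s)/6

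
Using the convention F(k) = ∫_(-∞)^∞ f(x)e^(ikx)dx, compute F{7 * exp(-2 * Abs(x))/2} 14/(k^2+4)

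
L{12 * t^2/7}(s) 24/(7 * s^3) 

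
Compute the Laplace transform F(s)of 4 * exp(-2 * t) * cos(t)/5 4 * (s+2)/(5 * ((s+2)^2+1))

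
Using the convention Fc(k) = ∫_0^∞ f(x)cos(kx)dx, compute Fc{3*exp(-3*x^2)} sqrt(3)*sqrt(pi)*exp(-k^2/12)/2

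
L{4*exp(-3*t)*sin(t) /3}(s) 4/(3*((s+3) ^2+1) ) 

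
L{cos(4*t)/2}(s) s/(2*(s^2+16))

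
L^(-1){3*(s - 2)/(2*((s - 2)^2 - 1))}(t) 3*exp(2*t)*cosh(t)/2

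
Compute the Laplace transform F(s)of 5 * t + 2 5/s^2 + 2/s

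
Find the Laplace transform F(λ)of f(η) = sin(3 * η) 3/(λ^2 + 9)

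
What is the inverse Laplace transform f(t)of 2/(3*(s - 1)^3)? t^2*exp(t)/3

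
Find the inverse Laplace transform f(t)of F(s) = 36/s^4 6*t^3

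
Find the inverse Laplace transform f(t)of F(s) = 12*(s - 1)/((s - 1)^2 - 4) 12*exp(t)*cosh(2*t)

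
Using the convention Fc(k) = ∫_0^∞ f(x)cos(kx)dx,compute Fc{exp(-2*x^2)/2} sqrt(2)*sqrt(pi)*exp(-k^2/8)/8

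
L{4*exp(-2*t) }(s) 4/(s + 2) 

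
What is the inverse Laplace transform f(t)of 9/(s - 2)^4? 3*t^3*exp(2*t)/2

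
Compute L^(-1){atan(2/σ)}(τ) sin(2*τ)/τ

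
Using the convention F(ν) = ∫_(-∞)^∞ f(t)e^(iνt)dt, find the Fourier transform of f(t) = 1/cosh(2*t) pi/(2*cosh(pi*ν/4))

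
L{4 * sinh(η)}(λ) 4/(λ^2 - 1)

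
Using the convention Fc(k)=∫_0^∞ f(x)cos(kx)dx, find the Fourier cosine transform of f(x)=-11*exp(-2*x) -22/(k^2 + 4)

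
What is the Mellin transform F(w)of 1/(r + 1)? pi*csc(pi*w)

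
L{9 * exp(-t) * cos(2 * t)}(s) 9 * (s + 1)/((s + 1)^2 + 4)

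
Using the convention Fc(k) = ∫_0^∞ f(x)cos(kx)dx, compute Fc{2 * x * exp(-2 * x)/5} 2 * (4 - k^2)/(5 * (k^2 + 4)^2)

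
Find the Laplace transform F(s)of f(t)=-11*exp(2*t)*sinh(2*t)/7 -22/(7*s*(s - 4))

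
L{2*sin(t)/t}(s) 2*atan(1/s)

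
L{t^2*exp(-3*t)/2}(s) (s+3)^(-3)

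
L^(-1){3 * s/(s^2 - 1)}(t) 3 * cosh(t)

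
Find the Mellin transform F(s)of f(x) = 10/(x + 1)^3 5 * pi * (s - 2) * (s - 1)/sin(pi * s)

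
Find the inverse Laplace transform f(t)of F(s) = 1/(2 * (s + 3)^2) t * exp(-3 * t)/2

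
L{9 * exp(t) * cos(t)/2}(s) 9 * (s - 1)/(2 * ((s - 1)^2 + 1))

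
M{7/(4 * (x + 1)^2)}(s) -7 * pi * (s - 1)/(4 * sin(pi * s))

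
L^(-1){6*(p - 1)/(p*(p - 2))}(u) 6*exp(u)*cosh(u)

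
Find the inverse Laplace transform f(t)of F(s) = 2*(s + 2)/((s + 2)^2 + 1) 2*exp(-2*t)*cos(t)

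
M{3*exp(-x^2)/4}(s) 3*gamma(s/2)/8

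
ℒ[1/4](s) 1/ (4 * s)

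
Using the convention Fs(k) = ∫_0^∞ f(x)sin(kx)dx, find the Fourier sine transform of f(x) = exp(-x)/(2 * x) atan(k)/2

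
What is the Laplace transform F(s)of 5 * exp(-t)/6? 5/(6 * (s+1))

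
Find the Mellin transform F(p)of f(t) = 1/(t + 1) pi*csc(pi*p)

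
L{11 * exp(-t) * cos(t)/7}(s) 11 * (s + 1)/(7 * ((s + 1)^2 + 1))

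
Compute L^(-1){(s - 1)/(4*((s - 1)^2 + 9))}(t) exp(t)*cos(3*t)/4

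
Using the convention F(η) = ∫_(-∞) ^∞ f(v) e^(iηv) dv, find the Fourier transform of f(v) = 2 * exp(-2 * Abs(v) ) 8/(η^2 + 4) 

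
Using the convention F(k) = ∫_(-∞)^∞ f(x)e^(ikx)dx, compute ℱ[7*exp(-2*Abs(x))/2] 14/(k^2 + 4)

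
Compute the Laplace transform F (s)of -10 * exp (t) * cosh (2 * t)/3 10 * (1 - s)/ (3 * ( (s - 1)^2 - 4))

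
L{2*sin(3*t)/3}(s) 2/(s^2+9)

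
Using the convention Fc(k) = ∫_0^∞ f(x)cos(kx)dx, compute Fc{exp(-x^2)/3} sqrt(pi) * exp(-k^2/4)/6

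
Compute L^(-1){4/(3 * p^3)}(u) 2 * u^2/3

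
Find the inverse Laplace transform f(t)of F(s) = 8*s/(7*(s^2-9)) 8*cosh(3*t)/7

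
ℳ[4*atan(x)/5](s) -2*pi*sec(pi*s/2)/(5*s)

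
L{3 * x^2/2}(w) 3/w^3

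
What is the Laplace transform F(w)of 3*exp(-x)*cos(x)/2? 3*(w + 1)/(2*((w + 1)^2 + 1))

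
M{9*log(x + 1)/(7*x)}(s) -9*pi*csc(pi*s)/(7*s - 7)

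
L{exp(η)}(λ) 1/(λ - 1)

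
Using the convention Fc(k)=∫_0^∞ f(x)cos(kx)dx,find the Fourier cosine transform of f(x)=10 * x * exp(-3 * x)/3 10 * (9 - k^2)/(3 * (k^2+9)^2)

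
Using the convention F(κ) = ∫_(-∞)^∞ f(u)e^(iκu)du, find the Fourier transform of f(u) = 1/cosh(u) pi/cosh(pi * κ/2)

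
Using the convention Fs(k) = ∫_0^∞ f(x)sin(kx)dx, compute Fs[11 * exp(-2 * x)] 11 * k/(k^2+4)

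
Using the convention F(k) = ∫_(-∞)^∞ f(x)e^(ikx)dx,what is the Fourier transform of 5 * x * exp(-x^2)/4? 5 * I * sqrt(pi) * k * exp(-k^2/4)/8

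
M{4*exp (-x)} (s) 4*gamma (s)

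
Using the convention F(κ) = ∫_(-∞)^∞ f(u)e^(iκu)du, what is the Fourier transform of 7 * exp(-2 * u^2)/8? 7 * sqrt(2) * sqrt(pi) * exp(-κ^2/8)/16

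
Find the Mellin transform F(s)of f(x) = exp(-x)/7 gamma(s)/7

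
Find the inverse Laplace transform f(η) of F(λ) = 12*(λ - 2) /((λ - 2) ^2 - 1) 12*exp(2*η)*cosh(η) 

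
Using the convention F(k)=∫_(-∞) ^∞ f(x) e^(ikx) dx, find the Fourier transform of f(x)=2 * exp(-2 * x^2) sqrt(2) * sqrt(pi) * exp(-k^2/8) 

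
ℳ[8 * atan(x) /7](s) -4 * pi * sec(pi * s/2) /(7 * s) 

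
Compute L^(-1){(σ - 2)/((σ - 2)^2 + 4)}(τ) exp(2 * τ) * cos(2 * τ)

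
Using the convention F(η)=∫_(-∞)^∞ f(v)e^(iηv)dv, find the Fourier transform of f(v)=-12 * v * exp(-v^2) -6 * I * sqrt(pi) * η * exp(-η^2/4)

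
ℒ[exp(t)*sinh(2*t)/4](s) 1/(2*((s - 1)^2 - 4))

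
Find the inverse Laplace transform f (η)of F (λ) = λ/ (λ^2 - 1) cosh (η)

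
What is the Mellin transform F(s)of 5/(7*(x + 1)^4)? 5*gamma(s)*gamma(4 - s)/42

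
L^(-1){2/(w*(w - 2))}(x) 2*exp(x)*sinh(x)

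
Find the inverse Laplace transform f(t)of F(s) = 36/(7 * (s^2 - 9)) 12 * sinh(3 * t)/7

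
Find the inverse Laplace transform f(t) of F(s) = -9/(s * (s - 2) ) -9 * exp(t) * sinh(t) 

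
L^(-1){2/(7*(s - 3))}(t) 2*exp(3*t)/7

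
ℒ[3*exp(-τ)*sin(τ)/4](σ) 3/(4*((σ + 1)^2 + 1))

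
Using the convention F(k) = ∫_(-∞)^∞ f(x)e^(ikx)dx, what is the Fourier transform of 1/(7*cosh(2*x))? pi/(14*cosh(pi*k/4))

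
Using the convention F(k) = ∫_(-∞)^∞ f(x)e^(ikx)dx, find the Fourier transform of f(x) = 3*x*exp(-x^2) 3*I*sqrt(pi)*k*exp(-k^2/4)/2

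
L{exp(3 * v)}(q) 1/(q - 3)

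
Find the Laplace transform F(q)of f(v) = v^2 2/q^3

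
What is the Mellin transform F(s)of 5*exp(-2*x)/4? 5*gamma(s)/(4*2^s)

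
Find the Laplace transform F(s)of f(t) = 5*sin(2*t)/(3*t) 5*atan(2/s)/3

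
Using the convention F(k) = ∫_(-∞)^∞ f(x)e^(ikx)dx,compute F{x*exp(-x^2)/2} I*sqrt(pi)*k*exp(-k^2/4)/4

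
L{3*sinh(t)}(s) 3/(s^2 - 1)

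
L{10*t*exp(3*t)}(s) 10/(s - 3)^2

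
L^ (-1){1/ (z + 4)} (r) exp (-4*r)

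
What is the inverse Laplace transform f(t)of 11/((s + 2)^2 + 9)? 11 * exp(-2 * t) * sin(3 * t)/3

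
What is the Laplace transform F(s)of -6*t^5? -720/s^6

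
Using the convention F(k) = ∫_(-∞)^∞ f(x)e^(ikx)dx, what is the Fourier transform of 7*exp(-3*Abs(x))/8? 21/(4*(k^2 + 9))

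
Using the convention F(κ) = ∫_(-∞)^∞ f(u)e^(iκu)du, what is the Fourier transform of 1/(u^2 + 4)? pi*exp(-2*Abs(κ))/2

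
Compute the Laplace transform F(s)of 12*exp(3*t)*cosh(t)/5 12*(s - 3)/(5*((s - 3)^2 - 1))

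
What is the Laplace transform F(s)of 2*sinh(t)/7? 2/(7*(s^2 - 1))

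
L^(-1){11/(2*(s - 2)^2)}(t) 11*t*exp(2*t)/2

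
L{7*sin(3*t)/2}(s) 21/(2*(s^2 + 9))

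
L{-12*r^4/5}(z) -288/(5*z^5)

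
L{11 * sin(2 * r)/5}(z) 22/(5 * (z^2 + 4))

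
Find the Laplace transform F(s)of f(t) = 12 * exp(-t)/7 12/(7 * (s + 1))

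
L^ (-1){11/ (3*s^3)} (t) 11*t^2/6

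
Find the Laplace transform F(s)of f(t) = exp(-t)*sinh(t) 1/(s*(s + 2))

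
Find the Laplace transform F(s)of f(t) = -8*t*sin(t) -16*s/(s^2 + 1)^2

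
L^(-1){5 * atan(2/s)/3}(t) 5 * sin(2 * t)/(3 * t)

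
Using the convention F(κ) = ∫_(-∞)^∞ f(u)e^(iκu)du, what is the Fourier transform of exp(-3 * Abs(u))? 6/(κ^2 + 9)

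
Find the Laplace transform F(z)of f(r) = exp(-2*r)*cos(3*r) (z+2)/((z+2)^2+9)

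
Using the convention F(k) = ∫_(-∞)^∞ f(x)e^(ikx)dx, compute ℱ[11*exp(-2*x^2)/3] 11*sqrt(2)*sqrt(pi)*exp(-k^2/8)/6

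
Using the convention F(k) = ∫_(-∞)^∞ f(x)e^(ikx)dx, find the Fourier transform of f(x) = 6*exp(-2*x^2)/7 3*sqrt(2)*sqrt(pi)*exp(-k^2/8)/7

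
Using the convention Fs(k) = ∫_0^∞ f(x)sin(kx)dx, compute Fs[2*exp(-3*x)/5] 2*k/(5*(k^2+9))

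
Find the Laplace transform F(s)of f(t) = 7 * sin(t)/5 7/(5 * (s^2 + 1))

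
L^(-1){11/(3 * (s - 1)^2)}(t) 11 * t * exp(t)/3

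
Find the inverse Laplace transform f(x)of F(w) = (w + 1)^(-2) x * exp(-x)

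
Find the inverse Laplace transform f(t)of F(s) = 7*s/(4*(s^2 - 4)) 7*cosh(2*t)/4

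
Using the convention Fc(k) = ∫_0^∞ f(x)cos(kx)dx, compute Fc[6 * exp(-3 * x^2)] sqrt(3) * sqrt(pi) * exp(-k^2/12)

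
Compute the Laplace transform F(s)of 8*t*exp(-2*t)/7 8/(7*(s+2)^2)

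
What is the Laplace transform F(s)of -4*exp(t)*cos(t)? 4*(1 - s)/((s - 1)^2 + 1)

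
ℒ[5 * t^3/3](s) 10/s^4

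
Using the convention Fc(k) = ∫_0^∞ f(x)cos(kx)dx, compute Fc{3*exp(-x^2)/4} 3*sqrt(pi)*exp(-k^2/4)/8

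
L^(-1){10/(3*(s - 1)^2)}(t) 10*t*exp(t)/3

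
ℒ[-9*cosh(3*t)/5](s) -9*s/(5*s^2 - 45)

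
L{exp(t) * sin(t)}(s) 1/((s - 1)^2 + 1)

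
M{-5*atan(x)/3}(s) 5*pi*sec(pi*s/2)/(6*s)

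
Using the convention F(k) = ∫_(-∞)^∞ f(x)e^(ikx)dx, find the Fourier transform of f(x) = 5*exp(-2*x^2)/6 5*sqrt(2)*sqrt(pi)*exp(-k^2/8)/12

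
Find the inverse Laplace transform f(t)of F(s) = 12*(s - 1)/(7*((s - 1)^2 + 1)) 12*exp(t)*cos(t)/7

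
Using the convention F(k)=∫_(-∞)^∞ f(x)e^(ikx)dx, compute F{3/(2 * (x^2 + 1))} 3 * pi * exp(-Abs(k))/2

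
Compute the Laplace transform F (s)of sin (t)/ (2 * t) atan (1/s)/2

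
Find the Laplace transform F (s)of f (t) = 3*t 3/s^2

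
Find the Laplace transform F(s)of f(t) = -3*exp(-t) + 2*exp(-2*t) 2/(s + 2) - 3/(s + 1)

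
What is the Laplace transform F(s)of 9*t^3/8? 27/(4*s^4)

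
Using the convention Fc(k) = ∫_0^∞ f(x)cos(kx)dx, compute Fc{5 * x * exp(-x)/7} 5 * (1 - k^2)/(7 * (k^2 + 1)^2)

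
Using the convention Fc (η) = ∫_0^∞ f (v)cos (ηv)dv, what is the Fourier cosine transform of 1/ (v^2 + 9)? pi * exp (-3 * η)/6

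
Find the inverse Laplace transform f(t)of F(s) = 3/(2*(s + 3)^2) 3*t*exp(-3*t)/2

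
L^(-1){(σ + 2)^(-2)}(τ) τ * exp(-2 * τ)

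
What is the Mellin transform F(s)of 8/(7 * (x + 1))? 8 * pi * csc(pi * s)/7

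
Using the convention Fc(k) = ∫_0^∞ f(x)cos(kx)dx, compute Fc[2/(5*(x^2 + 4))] pi*exp(-2*k)/10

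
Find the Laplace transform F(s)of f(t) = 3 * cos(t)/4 3 * s/(4 * (s^2 + 1))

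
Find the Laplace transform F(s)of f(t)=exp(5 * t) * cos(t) (s - 5)/((s - 5)^2 + 1)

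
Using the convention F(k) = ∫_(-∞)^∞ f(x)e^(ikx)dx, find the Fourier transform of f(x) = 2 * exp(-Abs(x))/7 4/(7 * (k^2 + 1))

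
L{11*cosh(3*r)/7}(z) 11*z/(7*(z^2-9))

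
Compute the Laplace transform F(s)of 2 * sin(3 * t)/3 2/(s^2 + 9)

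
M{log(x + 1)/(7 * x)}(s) -pi * csc(pi * s)/(7 * s - 7)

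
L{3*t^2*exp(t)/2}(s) 3/(s - 1)^3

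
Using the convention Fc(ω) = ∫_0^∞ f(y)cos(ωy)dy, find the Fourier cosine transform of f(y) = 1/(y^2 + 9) pi*exp(-3*ω)/6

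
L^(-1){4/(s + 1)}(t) 4*exp(-t)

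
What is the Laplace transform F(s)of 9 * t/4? 9/(4 * s^2)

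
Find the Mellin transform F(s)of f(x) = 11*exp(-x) 11*gamma(s)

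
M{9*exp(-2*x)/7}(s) 9*gamma(s)/(7*2^s)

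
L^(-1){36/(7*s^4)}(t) 6*t^3/7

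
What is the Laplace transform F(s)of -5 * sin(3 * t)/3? -5/(s^2 + 9)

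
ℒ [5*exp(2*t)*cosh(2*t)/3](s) 5*(s - 2)/(3*s*(s - 4))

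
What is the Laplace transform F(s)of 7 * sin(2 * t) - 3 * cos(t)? 14/(s^2 + 4) - 3 * s/(s^2 + 1)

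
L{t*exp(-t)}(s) (s + 1)^(-2)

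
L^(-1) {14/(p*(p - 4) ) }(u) 7*exp(2*u)*sinh(2*u) 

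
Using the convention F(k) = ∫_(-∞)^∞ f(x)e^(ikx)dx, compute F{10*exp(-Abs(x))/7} 20/(7*(k^2 + 1))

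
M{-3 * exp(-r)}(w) -3 * gamma(w)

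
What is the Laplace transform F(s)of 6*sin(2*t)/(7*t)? 6*atan(2/s)/7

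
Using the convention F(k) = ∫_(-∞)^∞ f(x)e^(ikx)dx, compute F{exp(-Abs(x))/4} 1/(2*(k^2+1))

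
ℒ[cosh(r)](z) z/(z^2 - 1)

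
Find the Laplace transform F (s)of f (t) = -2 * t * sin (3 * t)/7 -12 * s/ (7 * (s^2 + 9)^2)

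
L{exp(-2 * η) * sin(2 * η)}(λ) 2/((λ + 2)^2 + 4)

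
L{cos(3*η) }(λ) λ/(λ^2 + 9) 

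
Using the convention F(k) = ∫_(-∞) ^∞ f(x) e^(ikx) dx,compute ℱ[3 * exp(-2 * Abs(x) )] 12/(k^2 + 4) 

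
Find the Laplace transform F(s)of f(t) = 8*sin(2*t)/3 16/(3*(s^2 + 4))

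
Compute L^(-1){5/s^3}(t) 5*t^2/2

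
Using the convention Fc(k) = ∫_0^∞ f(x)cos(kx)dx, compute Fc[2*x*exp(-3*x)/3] 2*(9 - k^2)/(3*(k^2 + 9)^2)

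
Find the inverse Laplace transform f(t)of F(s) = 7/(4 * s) 7/4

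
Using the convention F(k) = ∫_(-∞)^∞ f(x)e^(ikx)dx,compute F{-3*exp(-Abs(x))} -6/(k^2 + 1)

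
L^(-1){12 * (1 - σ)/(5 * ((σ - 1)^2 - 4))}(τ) -12 * exp(τ) * cosh(2 * τ)/5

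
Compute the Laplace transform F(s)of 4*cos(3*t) 4*s/(s^2 + 9)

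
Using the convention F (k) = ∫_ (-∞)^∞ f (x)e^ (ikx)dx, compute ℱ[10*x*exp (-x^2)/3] 5*I*sqrt (pi)*k*exp (-k^2/4)/3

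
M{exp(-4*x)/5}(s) gamma(s)/(5*4^s)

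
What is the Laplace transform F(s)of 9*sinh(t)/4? 9/(4*(s^2 - 1))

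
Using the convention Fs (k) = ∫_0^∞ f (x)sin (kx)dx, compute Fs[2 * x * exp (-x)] 4 * k/ (k^2 + 1)^2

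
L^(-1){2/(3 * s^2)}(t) 2 * t/3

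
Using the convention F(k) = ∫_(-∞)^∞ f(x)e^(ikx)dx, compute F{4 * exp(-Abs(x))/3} 8/(3 * (k^2+1))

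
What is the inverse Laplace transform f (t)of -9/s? -9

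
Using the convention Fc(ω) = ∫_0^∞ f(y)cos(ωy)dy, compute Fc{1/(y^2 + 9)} pi * exp(-3 * ω)/6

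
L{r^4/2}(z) 12/z^5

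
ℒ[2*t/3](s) 2/(3*s^2)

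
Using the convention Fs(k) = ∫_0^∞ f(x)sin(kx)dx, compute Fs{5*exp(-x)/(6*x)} 5*atan(k)/6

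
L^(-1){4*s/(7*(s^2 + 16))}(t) 4*cos(4*t)/7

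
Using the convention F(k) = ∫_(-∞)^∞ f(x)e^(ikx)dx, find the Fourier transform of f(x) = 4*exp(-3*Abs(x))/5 24/(5*(k^2 + 9))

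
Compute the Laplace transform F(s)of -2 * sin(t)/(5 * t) -2 * atan(1/s)/5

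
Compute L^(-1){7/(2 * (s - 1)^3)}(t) 7 * t^2 * exp(t)/4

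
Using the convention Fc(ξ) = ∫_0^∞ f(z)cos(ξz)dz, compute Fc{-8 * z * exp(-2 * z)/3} 8 * (ξ^2 - 4)/(3 * (ξ^2 + 4)^2)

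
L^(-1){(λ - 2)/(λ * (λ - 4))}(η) exp(2 * η) * cosh(2 * η)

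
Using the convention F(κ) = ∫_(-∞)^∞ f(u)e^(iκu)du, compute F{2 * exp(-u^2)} 2 * sqrt(pi) * exp(-κ^2/4)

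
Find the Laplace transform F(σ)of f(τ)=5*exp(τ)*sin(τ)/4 5/(4*((σ - 1)^2 + 1))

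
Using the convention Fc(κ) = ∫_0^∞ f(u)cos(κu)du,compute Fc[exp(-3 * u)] 3/(κ^2+9)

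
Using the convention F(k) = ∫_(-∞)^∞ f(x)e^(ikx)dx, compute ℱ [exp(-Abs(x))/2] 1/(k^2 + 1)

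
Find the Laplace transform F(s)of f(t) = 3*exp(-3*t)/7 3/(7*(s + 3))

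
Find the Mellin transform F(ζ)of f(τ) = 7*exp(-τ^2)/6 7*gamma(ζ/2)/12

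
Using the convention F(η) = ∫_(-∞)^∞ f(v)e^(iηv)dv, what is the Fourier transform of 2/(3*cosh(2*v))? pi/(3*cosh(pi*η/4))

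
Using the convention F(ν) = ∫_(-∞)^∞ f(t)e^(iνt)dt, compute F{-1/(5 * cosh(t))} -pi/(5 * cosh(pi * ν/2))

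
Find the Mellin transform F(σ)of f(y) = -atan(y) pi*sec(pi*σ/2)/(2*σ)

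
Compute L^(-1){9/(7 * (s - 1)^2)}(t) 9 * t * exp(t)/7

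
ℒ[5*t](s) 5/s^2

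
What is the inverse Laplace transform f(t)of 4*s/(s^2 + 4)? 4*cos(2*t)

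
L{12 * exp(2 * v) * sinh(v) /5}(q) 12/(5 * ((q - 2) ^2 - 1) ) 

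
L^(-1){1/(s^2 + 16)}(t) sin(4 * t)/4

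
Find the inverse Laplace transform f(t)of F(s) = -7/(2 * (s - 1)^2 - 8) -7 * exp(t) * sinh(2 * t)/4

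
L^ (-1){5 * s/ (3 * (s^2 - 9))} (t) 5 * cosh (3 * t)/3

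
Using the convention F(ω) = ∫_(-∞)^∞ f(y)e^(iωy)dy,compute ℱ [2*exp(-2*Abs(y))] 8/(ω^2+4)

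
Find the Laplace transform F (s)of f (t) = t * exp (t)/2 1/ (2 * (s - 1)^2)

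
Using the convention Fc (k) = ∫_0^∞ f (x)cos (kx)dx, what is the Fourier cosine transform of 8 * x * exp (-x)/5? 8 * (1 - k^2)/ (5 * (k^2 + 1)^2)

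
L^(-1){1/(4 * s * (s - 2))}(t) exp(t) * sinh(t)/4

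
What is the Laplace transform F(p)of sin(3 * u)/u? atan(3/p)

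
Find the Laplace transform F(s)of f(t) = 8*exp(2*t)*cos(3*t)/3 8*(s - 2)/(3*((s - 2)^2+9))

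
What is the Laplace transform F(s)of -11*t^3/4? -33/(2*s^4)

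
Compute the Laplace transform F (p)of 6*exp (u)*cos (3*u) 6*(p - 1)/ ( (p - 1)^2 + 9)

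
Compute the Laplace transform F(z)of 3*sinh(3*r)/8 9/(8*(z^2 - 9))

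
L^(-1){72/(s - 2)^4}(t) 12*t^3*exp(2*t)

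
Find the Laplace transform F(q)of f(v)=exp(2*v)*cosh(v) (q - 2)/((q - 2)^2-1)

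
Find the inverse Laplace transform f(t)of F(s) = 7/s 7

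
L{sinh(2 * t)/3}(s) 2/(3 * (s^2 - 4))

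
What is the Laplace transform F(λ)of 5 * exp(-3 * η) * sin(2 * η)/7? 10/(7 * ((λ + 3)^2 + 4))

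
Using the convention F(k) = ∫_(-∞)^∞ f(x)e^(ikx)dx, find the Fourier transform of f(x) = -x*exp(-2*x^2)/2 -sqrt(2)*I*sqrt(pi)*k*exp(-k^2/8)/16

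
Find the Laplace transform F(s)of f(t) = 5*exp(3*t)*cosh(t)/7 5*(s - 3)/(7*((s - 3)^2 - 1))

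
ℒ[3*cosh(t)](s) 3*s/(s^2 - 1)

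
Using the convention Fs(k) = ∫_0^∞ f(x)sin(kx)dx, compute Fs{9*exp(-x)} 9*k/(k^2 + 1)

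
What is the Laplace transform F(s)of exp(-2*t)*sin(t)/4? 1/(4*((s + 2)^2 + 1))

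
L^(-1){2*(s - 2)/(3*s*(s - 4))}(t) 2*exp(2*t)*cosh(2*t)/3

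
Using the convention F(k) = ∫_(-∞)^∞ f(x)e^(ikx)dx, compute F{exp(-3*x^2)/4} sqrt(3)*sqrt(pi)*exp(-k^2/12)/12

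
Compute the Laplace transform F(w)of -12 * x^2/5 -24/(5 * w^3)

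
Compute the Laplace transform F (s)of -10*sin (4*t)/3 -40/ (3*s^2 + 48)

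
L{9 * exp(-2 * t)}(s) 9/(s+2)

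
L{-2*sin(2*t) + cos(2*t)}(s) s/(s^2 + 4) - 4/(s^2 + 4)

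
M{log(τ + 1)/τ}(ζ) -pi * csc(pi * ζ)/(ζ - 1)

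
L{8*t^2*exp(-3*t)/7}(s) 16/(7*(s + 3)^3)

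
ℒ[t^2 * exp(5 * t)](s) 2/(s - 5)^3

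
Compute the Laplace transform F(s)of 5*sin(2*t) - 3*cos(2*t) 10/(s^2+4) - 3*s/(s^2+4)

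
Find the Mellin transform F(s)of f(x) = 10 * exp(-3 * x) 10 * gamma(s)/3^s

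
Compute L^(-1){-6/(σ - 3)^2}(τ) -6*τ*exp(3*τ)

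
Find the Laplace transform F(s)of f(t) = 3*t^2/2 3/s^3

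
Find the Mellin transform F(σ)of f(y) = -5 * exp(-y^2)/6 -5 * gamma(σ/2)/12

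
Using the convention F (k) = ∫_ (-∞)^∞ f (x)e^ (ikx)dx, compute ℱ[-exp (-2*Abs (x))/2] -2/ (k^2 + 4)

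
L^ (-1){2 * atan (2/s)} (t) 2 * sin (2 * t)/t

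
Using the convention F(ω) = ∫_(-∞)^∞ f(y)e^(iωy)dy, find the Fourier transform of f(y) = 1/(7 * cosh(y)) pi/(7 * cosh(pi * ω/2))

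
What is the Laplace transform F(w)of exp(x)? 1/(w - 1)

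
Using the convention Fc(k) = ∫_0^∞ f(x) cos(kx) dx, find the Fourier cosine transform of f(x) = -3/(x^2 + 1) -3*pi*exp(-k) /2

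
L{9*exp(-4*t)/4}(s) 9/(4*(s + 4))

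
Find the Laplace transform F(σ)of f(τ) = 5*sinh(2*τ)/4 5/(2*(σ^2 - 4))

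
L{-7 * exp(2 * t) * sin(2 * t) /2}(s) -7/((s - 2) ^2 + 4) 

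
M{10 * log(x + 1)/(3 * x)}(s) -10 * pi * csc(pi * s)/(3 * s - 3)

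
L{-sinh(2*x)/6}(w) -1/(3*w^2 - 12)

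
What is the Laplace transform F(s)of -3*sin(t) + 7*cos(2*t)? 7*s/(s^2 + 4) - 3/(s^2 + 1)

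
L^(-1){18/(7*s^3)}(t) 9*t^2/7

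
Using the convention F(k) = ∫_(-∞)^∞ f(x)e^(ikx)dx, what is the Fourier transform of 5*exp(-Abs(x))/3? 10/(3*(k^2 + 1))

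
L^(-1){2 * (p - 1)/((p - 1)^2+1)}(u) 2 * exp(u) * cos(u)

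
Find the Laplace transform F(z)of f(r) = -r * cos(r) (1 - z^2)/(z^2 + 1)^2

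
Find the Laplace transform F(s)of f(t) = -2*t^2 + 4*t 4/s^2-4/s^3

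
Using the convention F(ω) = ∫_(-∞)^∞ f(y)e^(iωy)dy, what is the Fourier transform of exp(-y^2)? sqrt(pi)*exp(-ω^2/4)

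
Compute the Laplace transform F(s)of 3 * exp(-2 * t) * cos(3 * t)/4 3 * (s + 2)/(4 * ((s + 2)^2 + 9))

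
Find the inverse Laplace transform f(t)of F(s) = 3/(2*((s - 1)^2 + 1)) 3*exp(t)*sin(t)/2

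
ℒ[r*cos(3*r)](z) (z^2 - 9)/(z^2+9)^2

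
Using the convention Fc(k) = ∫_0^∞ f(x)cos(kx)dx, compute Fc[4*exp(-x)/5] 4/(5*(k^2 + 1))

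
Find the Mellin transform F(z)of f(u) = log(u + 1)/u -pi * csc(pi * z)/(z - 1)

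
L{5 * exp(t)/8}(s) 5/(8 * (s - 1))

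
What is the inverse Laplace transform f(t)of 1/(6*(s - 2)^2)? t*exp(2*t)/6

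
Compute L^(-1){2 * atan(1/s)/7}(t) 2 * sin(t)/(7 * t)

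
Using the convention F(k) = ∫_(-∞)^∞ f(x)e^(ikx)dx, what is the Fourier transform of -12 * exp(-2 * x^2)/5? -6 * sqrt(2) * sqrt(pi) * exp(-k^2/8)/5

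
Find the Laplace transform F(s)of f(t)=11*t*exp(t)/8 11/(8*(s - 1)^2)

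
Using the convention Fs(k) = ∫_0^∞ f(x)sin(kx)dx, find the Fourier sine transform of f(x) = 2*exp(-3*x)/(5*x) 2*atan(k/3)/5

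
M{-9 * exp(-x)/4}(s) -9 * gamma(s)/4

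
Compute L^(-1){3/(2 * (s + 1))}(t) 3 * exp(-t)/2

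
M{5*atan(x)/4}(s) -5*pi*sec(pi*s/2)/(8*s)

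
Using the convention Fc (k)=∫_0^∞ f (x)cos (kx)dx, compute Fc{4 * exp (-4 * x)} 16/ (k^2 + 16)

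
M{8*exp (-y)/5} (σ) 8*gamma (σ)/5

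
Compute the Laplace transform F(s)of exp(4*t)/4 1/(4*(s - 4))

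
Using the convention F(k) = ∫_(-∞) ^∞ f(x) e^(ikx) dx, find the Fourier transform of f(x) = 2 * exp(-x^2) 2 * sqrt(pi) * exp(-k^2/4) 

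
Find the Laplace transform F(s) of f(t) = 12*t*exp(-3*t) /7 12/(7*(s + 3) ^2) 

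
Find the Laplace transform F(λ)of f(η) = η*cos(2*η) (λ^2-4)/(λ^2 + 4)^2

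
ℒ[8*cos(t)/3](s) 8*s/(3*(s^2 + 1))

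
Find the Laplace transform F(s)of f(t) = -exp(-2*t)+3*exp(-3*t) 3/(s+3) - 1/(s+2)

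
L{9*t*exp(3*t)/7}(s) 9/(7*(s - 3)^2)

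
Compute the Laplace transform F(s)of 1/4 1/(4*s)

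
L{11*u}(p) 11/p^2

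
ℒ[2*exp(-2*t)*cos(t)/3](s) 2*(s + 2)/(3*((s + 2)^2 + 1))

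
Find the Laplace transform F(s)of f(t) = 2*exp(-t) 2/(s+1)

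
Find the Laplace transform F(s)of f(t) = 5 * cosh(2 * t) 5 * s/(s^2 - 4)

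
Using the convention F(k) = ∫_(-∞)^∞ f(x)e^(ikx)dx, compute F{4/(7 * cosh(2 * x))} 2 * pi/(7 * cosh(pi * k/4))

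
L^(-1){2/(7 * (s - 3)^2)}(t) 2 * t * exp(3 * t)/7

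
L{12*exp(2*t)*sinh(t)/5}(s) 12/(5*((s - 2)^2 - 1))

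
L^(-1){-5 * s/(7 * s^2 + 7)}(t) -5 * cos(t)/7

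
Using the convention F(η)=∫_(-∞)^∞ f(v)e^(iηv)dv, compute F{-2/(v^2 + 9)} -2 * pi * exp(-3 * Abs(η))/3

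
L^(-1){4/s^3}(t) 2 * t^2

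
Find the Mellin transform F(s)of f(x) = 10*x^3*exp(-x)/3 10*gamma(s+3)/3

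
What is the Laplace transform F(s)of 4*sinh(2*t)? 8/(s^2 - 4)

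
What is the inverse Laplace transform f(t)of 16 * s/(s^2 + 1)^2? 8 * t * sin(t)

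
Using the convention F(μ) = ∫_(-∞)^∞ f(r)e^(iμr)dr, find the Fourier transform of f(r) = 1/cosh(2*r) pi/(2*cosh(pi*μ/4))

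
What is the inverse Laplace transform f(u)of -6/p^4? -u^3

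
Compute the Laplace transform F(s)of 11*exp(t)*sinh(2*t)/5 22/(5*((s - 1)^2 - 4))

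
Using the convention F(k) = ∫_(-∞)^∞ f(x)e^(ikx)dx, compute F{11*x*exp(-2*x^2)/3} 11*sqrt(2)*I*sqrt(pi)*k*exp(-k^2/8)/24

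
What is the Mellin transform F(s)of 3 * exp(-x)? 3 * gamma(s)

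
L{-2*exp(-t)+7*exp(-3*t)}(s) 7/(s+3) - 2/(s+1)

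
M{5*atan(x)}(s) -5*pi*sec(pi*s/2)/(2*s)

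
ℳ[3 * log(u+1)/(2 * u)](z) -3 * pi * csc(pi * z)/(2 * z - 2)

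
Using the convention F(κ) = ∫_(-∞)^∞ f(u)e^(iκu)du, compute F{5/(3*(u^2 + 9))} 5*pi*exp(-3*Abs(κ))/9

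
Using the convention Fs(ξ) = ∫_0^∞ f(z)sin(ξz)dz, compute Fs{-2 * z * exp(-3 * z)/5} -12 * ξ/(5 * (ξ^2+9)^2)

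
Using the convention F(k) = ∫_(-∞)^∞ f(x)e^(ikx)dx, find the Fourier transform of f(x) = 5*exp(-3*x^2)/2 5*sqrt(3)*sqrt(pi)*exp(-k^2/12)/6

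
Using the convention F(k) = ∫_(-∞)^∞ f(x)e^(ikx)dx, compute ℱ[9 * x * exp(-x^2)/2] 9 * I * sqrt(pi) * k * exp(-k^2/4)/4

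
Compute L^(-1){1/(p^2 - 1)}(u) sinh(u)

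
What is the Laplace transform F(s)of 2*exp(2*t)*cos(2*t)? 2*(s - 2)/((s - 2)^2 + 4)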